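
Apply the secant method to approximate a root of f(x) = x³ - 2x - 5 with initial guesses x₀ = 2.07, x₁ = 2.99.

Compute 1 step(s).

f(x) = x³ - 2x - 5
x₀ = 2.07, x₁ = 2.99

Secant formula: x_{n+1} = x_n - f(x_n)(x_n - x_{n-1})/(f(x_n) - f(x_{n-1}))

Iteration 1:
  f(2.070000) = -0.270257
  f(2.990000) = 15.750899
  x_2 = 2.990000 - 15.750899×(2.990000 - 2.070000)/(15.750899 - (-0.270257))
       = 2.085519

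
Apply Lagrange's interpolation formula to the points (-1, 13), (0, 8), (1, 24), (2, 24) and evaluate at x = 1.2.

Lagrange interpolation formula:
P(x) = Σ yᵢ × Lᵢ(x)
where Lᵢ(x) = Π_{j≠i} (x - xⱼ)/(xᵢ - xⱼ)

L_0(1.2) = (1.2 - 0)/(-1 - 0) × (1.2 - 1)/(-1 - 1) × (1.2 - 2)/(-1 - 2) = 0.032000
L_1(1.2) = (1.2 - (-1))/(0 - (-1)) × (1.2 - 1)/(0 - 1) × (1.2 - 2)/(0 - 2) = -0.176000
L_2(1.2) = (1.2 - (-1))/(1 - (-1)) × (1.2 - 0)/(1 - 0) × (1.2 - 2)/(1 - 2) = 1.056000
L_3(1.2) = (1.2 - (-1))/(2 - (-1)) × (1.2 - 0)/(2 - 0) × (1.2 - 1)/(2 - 1) = 0.088000

P(1.2) = 13×L_0(1.2) + 8×L_1(1.2) + 24×L_2(1.2) + 24×L_3(1.2)
P(1.2) = 26.464000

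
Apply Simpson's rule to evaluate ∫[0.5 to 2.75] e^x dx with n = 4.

f(x) = e^x
a = 0.5, b = 2.75, n = 4
h = (b - a)/n = 0.562500

Simpson's rule: (h/3)[f(x₀) + 4f(x₁) + 2f(x₂) + ... + f(xₙ)]

x_0 = 0.5000, f(x_0) = 1.648721, coefficient = 1
x_1 = 1.0625, f(x_1) = 2.893596, coefficient = 4
x_2 = 1.6250, f(x_2) = 5.078419, coefficient = 2
x_3 = 2.1875, f(x_3) = 8.912903, coefficient = 4
x_4 = 2.7500, f(x_4) = 15.642632, coefficient = 1

I ≈ (0.562500/3) × 74.674187 = 14.001410
Exact value: 13.993911
Error: 0.007499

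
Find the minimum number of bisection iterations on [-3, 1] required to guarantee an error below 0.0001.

We need (b-a)/2^n ≤ 0.0001
(1 - (-3))/2^n ≤ 0.0001
4/2^n ≤ 0.0001
2^n ≥ 40000
n ≥ log₂(40000) = 15.29
n ≥ 16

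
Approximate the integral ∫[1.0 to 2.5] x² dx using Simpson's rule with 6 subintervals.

f(x) = x²
a = 1.0, b = 2.5, n = 6
h = (b - a)/n = 0.250000

Simpson's rule: (h/3)[f(x₀) + 4f(x₁) + 2f(x₂) + ... + f(xₙ)]

x_0 = 1.0000, f(x_0) = 1.000000, coefficient = 1
x_1 = 1.2500, f(x_1) = 1.562500, coefficient = 4
x_2 = 1.5000, f(x_2) = 2.250000, coefficient = 2
x_3 = 1.7500, f(x_3) = 3.062500, coefficient = 4
x_4 = 2.0000, f(x_4) = 4.000000, coefficient = 2
x_5 = 2.2500, f(x_5) = 5.062500, coefficient = 4
x_6 = 2.5000, f(x_6) = 6.250000, coefficient = 1

I ≈ (0.250000/3) × 58.500000 = 4.875000
Exact value: 4.875000
Error: 0.000000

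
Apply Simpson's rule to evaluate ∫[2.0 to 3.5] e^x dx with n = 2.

f(x) = e^x
a = 2.0, b = 3.5, n = 2
h = (b - a)/n = 0.750000

Simpson's rule: (h/3)[f(x₀) + 4f(x₁) + 2f(x₂) + ... + f(xₙ)]

x_0 = 2.0000, f(x_0) = 7.389056, coefficient = 1
x_1 = 2.7500, f(x_1) = 15.642632, coefficient = 4
x_2 = 3.5000, f(x_2) = 33.115452, coefficient = 1

I ≈ (0.750000/3) × 103.075036 = 25.768759
Exact value: 25.726396
Error: 0.042363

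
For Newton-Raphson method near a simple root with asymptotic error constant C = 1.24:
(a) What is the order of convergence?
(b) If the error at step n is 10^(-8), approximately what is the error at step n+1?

(a) Newton-Raphson has quadratic (order 2) convergence near simple roots.
    This means |e_{n+1}| ≈ C|e_n|².

(b) With |e_n| = 10^(-8) and C = 1.24:
    |e_{n+1}| ≈ 1.24 × (10^(-8))² = 1.24 × 10^(-16)

(a) 2 (quadratic); (b) |e_{n+1}| ≈ 1.240e-16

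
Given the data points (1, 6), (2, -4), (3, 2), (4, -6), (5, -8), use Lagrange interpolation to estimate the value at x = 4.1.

Lagrange interpolation formula:
P(x) = Σ yᵢ × Lᵢ(x)
where Lᵢ(x) = Π_{j≠i} (x - xⱼ)/(xᵢ - xⱼ)

L_0(4.1) = (4.1 - 2)/(1 - 2) × (4.1 - 3)/(1 - 3) × (4.1 - 4)/(1 - 4) × (4.1 - 5)/(1 - 5) = -0.008662
L_1(4.1) = (4.1 - 1)/(2 - 1) × (4.1 - 3)/(2 - 3) × (4.1 - 4)/(2 - 4) × (4.1 - 5)/(2 - 5) = 0.051150
L_2(4.1) = (4.1 - 1)/(3 - 1) × (4.1 - 2)/(3 - 2) × (4.1 - 4)/(3 - 4) × (4.1 - 5)/(3 - 5) = -0.146475
L_3(4.1) = (4.1 - 1)/(4 - 1) × (4.1 - 2)/(4 - 2) × (4.1 - 3)/(4 - 3) × (4.1 - 5)/(4 - 5) = 1.074150
L_4(4.1) = (4.1 - 1)/(5 - 1) × (4.1 - 2)/(5 - 2) × (4.1 - 3)/(5 - 3) × (4.1 - 4)/(5 - 4) = 0.029837

P(4.1) = 6×L_0(4.1) + (-4)×L_1(4.1) + 2×L_2(4.1) + (-6)×L_3(4.1) + (-8)×L_4(4.1)
P(4.1) = -7.233125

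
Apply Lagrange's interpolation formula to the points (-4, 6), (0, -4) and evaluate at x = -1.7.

Lagrange interpolation formula:
P(x) = Σ yᵢ × Lᵢ(x)
where Lᵢ(x) = Π_{j≠i} (x - xⱼ)/(xᵢ - xⱼ)

L_0(-1.7) = (-1.7 - 0)/(-4 - 0) = 0.425000
L_1(-1.7) = (-1.7 - (-4))/(0 - (-4)) = 0.575000

P(-1.7) = 6×L_0(-1.7) + (-4)×L_1(-1.7)
P(-1.7) = 0.250000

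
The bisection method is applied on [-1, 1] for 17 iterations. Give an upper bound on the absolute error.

Bisection error bound: |error| ≤ (b-a)/2^n
|error| ≤ (1 - (-1))/2^17 = 2/2^17
|error| ≤ 0.0000152588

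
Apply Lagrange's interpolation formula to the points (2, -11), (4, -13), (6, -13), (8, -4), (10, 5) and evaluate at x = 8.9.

Lagrange interpolation formula:
P(x) = Σ yᵢ × Lᵢ(x)
where Lᵢ(x) = Π_{j≠i} (x - xⱼ)/(xᵢ - xⱼ)

L_0(8.9) = (8.9 - 4)/(2 - 4) × (8.9 - 6)/(2 - 6) × (8.9 - 8)/(2 - 8) × (8.9 - 10)/(2 - 10) = -0.036635
L_1(8.9) = (8.9 - 2)/(4 - 2) × (8.9 - 6)/(4 - 6) × (8.9 - 8)/(4 - 8) × (8.9 - 10)/(4 - 10) = 0.206353
L_2(8.9) = (8.9 - 2)/(6 - 2) × (8.9 - 4)/(6 - 4) × (8.9 - 8)/(6 - 8) × (8.9 - 10)/(6 - 10) = -0.522998
L_3(8.9) = (8.9 - 2)/(8 - 2) × (8.9 - 4)/(8 - 4) × (8.9 - 6)/(8 - 6) × (8.9 - 10)/(8 - 10) = 1.123478
L_4(8.9) = (8.9 - 2)/(10 - 2) × (8.9 - 4)/(10 - 4) × (8.9 - 6)/(10 - 6) × (8.9 - 8)/(10 - 8) = 0.229802

P(8.9) = (-11)×L_0(8.9) + (-13)×L_1(8.9) + (-13)×L_2(8.9) + (-4)×L_3(8.9) + 5×L_4(8.9)
P(8.9) = 1.174475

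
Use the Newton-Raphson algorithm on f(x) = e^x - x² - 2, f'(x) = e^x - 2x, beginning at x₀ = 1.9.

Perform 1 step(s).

f(x) = e^x - x² - 2
f'(x) = e^x - 2x
x₀ = 1.9

Newton-Raphson formula: x_{n+1} = x_n - f(x_n)/f'(x_n)

Iteration 1:
  f(1.900000) = 1.075894
  f'(1.900000) = 2.885894
  x_1 = 1.900000 - 1.075894/2.885894 = 1.527189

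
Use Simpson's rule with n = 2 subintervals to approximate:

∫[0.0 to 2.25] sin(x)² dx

f(x) = sin(x)²
a = 0.0, b = 2.25, n = 2
h = (b - a)/n = 1.125000

Simpson's rule: (h/3)[f(x₀) + 4f(x₁) + 2f(x₂) + ... + f(xₙ)]

x_0 = 0.0000, f(x_0) = 0.000000, coefficient = 1
x_1 = 1.1250, f(x_1) = 0.814087, coefficient = 4
x_2 = 2.2500, f(x_2) = 0.605398, coefficient = 1

I ≈ (1.125000/3) × 3.861745 = 1.448154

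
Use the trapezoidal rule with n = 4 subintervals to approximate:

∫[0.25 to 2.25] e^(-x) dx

f(x) = e^(-x)
a = 0.25, b = 2.25, n = 4
h = (b - a)/n = 0.500000

Trapezoidal rule: (h/2)[f(x₀) + 2f(x₁) + 2f(x₂) + ... + f(xₙ)]

x_0 = 0.2500, f(x_0) = 0.778801, coefficient = 1
x_1 = 0.7500, f(x_1) = 0.472367, coefficient = 2
x_2 = 1.2500, f(x_2) = 0.286505, coefficient = 2
x_3 = 1.7500, f(x_3) = 0.173774, coefficient = 2
x_4 = 2.2500, f(x_4) = 0.105399, coefficient = 1

I ≈ (0.500000/2) × 2.749491 = 0.687373
Exact value: 0.673402
Error: 0.013971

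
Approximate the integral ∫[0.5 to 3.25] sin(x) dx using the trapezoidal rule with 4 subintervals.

f(x) = sin(x)
a = 0.5, b = 3.25, n = 4
h = (b - a)/n = 0.687500

Trapezoidal rule: (h/2)[f(x₀) + 2f(x₁) + 2f(x₂) + ... + f(xₙ)]

x_0 = 0.5000, f(x_0) = 0.479426, coefficient = 1
x_1 = 1.1875, f(x_1) = 0.927437, coefficient = 2
x_2 = 1.8750, f(x_2) = 0.954086, coefficient = 2
x_3 = 2.5625, f(x_3) = 0.547265, coefficient = 2
x_4 = 3.2500, f(x_4) = -0.108195, coefficient = 1

I ≈ (0.687500/2) × 5.228805 = 1.797402
Exact value: 1.871712
Error: 0.074310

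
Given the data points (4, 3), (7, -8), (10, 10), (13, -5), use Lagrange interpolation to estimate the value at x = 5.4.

Lagrange interpolation formula:
P(x) = Σ yᵢ × Lᵢ(x)
where Lᵢ(x) = Π_{j≠i} (x - xⱼ)/(xᵢ - xⱼ)

L_0(5.4) = (5.4 - 7)/(4 - 7) × (5.4 - 10)/(4 - 10) × (5.4 - 13)/(4 - 13) = 0.345284
L_1(5.4) = (5.4 - 4)/(7 - 4) × (5.4 - 10)/(7 - 10) × (5.4 - 13)/(7 - 13) = 0.906370
L_2(5.4) = (5.4 - 4)/(10 - 4) × (5.4 - 7)/(10 - 7) × (5.4 - 13)/(10 - 13) = -0.315259
L_3(5.4) = (5.4 - 4)/(13 - 4) × (5.4 - 7)/(13 - 7) × (5.4 - 10)/(13 - 10) = 0.063605

P(5.4) = 3×L_0(5.4) + (-8)×L_1(5.4) + 10×L_2(5.4) + (-5)×L_3(5.4)
P(5.4) = -9.685728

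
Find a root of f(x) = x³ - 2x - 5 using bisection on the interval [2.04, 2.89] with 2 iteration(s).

f(x) = x³ - 2x - 5
Initial interval: [2.04, 2.89]

Iteration 1:
  c_1 = (2.040000 + 2.890000)/2 = 2.465000
  f(c_1) = f(2.465000) = 5.047895
  f(a) × f(c) < 0, new interval: [2.040000, 2.465000]
Iteration 2:
  c_2 = (2.040000 + 2.465000)/2 = 2.252500
  f(c_2) = f(2.252500) = 1.923636
  f(a) × f(c) < 0, new interval: [2.040000, 2.252500]

After 2 iteration(s), the approximation is c_2 = 2.252500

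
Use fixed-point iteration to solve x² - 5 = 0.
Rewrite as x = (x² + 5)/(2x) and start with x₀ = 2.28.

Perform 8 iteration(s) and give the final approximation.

Equation: x² - 5 = 0
Fixed-point form: x = (x² + 5)/(2x)
x₀ = 2.28

x_1 = g(2.280000) = 2.236491
x_2 = g(2.236491) = 2.236068
x_3 = g(2.236068) = 2.236068
x_4 = g(2.236068) = 2.236068
x_5 = g(2.236068) = 2.236068
x_6 = g(2.236068) = 2.236068
x_7 = g(2.236068) = 2.236068
x_8 = g(2.236068) = 2.236068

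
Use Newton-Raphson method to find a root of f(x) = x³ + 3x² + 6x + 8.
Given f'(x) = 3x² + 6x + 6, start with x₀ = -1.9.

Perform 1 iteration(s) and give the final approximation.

f(x) = x³ + 3x² + 6x + 8
f'(x) = 3x² + 6x + 6
x₀ = -1.9

Newton-Raphson formula: x_{n+1} = x_n - f(x_n)/f'(x_n)

Iteration 1:
  f(-1.900000) = 0.571000
  f'(-1.900000) = 5.430000
  x_1 = -1.900000 - 0.571000/5.430000 = -2.005157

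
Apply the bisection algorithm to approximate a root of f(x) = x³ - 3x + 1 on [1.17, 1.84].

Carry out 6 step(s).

f(x) = x³ - 3x + 1
Initial interval: [1.17, 1.84]

Iteration 1:
  c_1 = (1.170000 + 1.840000)/2 = 1.505000
  f(c_1) = f(1.505000) = -0.106137
  f(a) × f(c) ≥ 0, new interval: [1.505000, 1.840000]
Iteration 2:
  c_2 = (1.505000 + 1.840000)/2 = 1.672500
  f(c_2) = f(1.672500) = 0.660911
  f(a) × f(c) < 0, new interval: [1.505000, 1.672500]
Iteration 3:
  c_3 = (1.505000 + 1.672500)/2 = 1.588750
  f(c_3) = f(1.588750) = 0.243956
  f(a) × f(c) < 0, new interval: [1.505000, 1.588750]
Iteration 4:
  c_4 = (1.505000 + 1.588750)/2 = 1.546875
  f(c_4) = f(1.546875) = 0.060772
  f(a) × f(c) < 0, new interval: [1.505000, 1.546875]
Iteration 5:
  c_5 = (1.505000 + 1.546875)/2 = 1.525937
  f(c_5) = f(1.525937) = -0.024690
  f(a) × f(c) ≥ 0, new interval: [1.525937, 1.546875]
Iteration 6:
  c_6 = (1.525937 + 1.546875)/2 = 1.536406
  f(c_6) = f(1.536406) = 0.017536
  f(a) × f(c) < 0, new interval: [1.525937, 1.536406]

After 6 iteration(s), the approximation is c_6 = 1.536406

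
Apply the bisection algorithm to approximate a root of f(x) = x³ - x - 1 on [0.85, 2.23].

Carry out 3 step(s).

f(x) = x³ - x - 1
Initial interval: [0.85, 2.23]

Iteration 1:
  c_1 = (0.850000 + 2.230000)/2 = 1.540000
  f(c_1) = f(1.540000) = 1.112264
  f(a) × f(c) < 0, new interval: [0.850000, 1.540000]
Iteration 2:
  c_2 = (0.850000 + 1.540000)/2 = 1.195000
  f(c_2) = f(1.195000) = -0.488510
  f(a) × f(c) ≥ 0, new interval: [1.195000, 1.540000]
Iteration 3:
  c_3 = (1.195000 + 1.540000)/2 = 1.367500
  f(c_3) = f(1.367500) = 0.189802
  f(a) × f(c) < 0, new interval: [1.195000, 1.367500]

After 3 iteration(s), the approximation is c_3 = 1.367500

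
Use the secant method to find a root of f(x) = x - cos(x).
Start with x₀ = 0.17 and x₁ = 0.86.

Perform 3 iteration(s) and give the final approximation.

f(x) = x - cos(x)
x₀ = 0.17, x₁ = 0.86

Secant formula: x_{n+1} = x_n - f(x_n)(x_n - x_{n-1})/(f(x_n) - f(x_{n-1}))

Iteration 1:
  f(0.170000) = -0.815585
  f(0.860000) = 0.207563
  x_2 = 0.860000 - 0.207563×(0.860000 - 0.170000)/(0.207563 - (-0.815585))
       = 0.720022
Iteration 2:
  f(0.860000) = 0.207563
  f(0.720022) = -0.031769
  x_3 = 0.720022 - (-0.031769)×(0.720022 - 0.860000)/(-0.031769 - 0.207563)
       = 0.738603
Iteration 3:
  f(0.720022) = -0.031769
  f(0.738603) = -0.000807
  x_4 = 0.738603 - (-0.000807)×(0.738603 - 0.720022)/(-0.000807 - (-0.031769))
       = 0.739087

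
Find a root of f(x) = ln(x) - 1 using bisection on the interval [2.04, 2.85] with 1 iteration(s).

f(x) = ln(x) - 1
Initial interval: [2.04, 2.85]

Iteration 1:
  c_1 = (2.040000 + 2.850000)/2 = 2.445000
  f(c_1) = f(2.445000) = -0.105955
  f(a) × f(c) ≥ 0, new interval: [2.445000, 2.850000]

After 1 iteration(s), the approximation is c_1 = 2.445000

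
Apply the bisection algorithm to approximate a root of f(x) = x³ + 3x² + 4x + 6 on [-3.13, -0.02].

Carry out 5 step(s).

f(x) = x³ + 3x² + 4x + 6
Initial interval: [-3.13, -0.02]

Iteration 1:
  c_1 = (-3.130000 + (-0.020000))/2 = -1.575000
  f(c_1) = f(-1.575000) = 3.234891
  f(a) × f(c) < 0, new interval: [-3.130000, -1.575000]
Iteration 2:
  c_2 = (-3.130000 + (-1.575000))/2 = -2.352500
  f(c_2) = f(-2.352500) = 0.173431
  f(a) × f(c) < 0, new interval: [-3.130000, -2.352500]
Iteration 3:
  c_3 = (-3.130000 + (-2.352500))/2 = -2.741250
  f(c_3) = f(-2.741250) = -3.020636
  f(a) × f(c) ≥ 0, new interval: [-2.741250, -2.352500]
Iteration 4:
  c_4 = (-2.741250 + (-2.352500))/2 = -2.546875
  f(c_4) = f(-2.546875) = -1.248272
  f(a) × f(c) ≥ 0, new interval: [-2.546875, -2.352500]
Iteration 5:
  c_5 = (-2.546875 + (-2.352500))/2 = -2.449688
  f(c_5) = f(-2.449688) = -0.496342
  f(a) × f(c) ≥ 0, new interval: [-2.449688, -2.352500]

After 5 iteration(s), the approximation is c_5 = -2.449688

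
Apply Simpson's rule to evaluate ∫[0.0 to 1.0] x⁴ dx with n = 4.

f(x) = x⁴
a = 0.0, b = 1.0, n = 4
h = (b - a)/n = 0.250000

Simpson's rule: (h/3)[f(x₀) + 4f(x₁) + 2f(x₂) + ... + f(xₙ)]

x_0 = 0.0000, f(x_0) = 0.000000, coefficient = 1
x_1 = 0.2500, f(x_1) = 0.003906, coefficient = 4
x_2 = 0.5000, f(x_2) = 0.062500, coefficient = 2
x_3 = 0.7500, f(x_3) = 0.316406, coefficient = 4
x_4 = 1.0000, f(x_4) = 1.000000, coefficient = 1

I ≈ (0.250000/3) × 2.406250 = 0.200521
Exact value: 0.200000
Error: 0.000521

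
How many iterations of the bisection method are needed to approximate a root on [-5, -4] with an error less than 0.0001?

We need (b-a)/2^n ≤ 0.0001
(-4 - (-5))/2^n ≤ 0.0001
1/2^n ≤ 0.0001
2^n ≥ 10000
n ≥ log₂(10000) = 13.29
n ≥ 14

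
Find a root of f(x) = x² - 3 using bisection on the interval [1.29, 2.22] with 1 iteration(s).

f(x) = x² - 3
Initial interval: [1.29, 2.22]

Iteration 1:
  c_1 = (1.290000 + 2.220000)/2 = 1.755000
  f(c_1) = f(1.755000) = 0.080025
  f(a) × f(c) < 0, new interval: [1.290000, 1.755000]

After 1 iteration(s), the approximation is c_1 = 1.755000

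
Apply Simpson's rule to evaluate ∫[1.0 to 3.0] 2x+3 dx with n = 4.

f(x) = 2x+3
a = 1.0, b = 3.0, n = 4
h = (b - a)/n = 0.500000

Simpson's rule: (h/3)[f(x₀) + 4f(x₁) + 2f(x₂) + ... + f(xₙ)]

x_0 = 1.0000, f(x_0) = 5.000000, coefficient = 1
x_1 = 1.5000, f(x_1) = 6.000000, coefficient = 4
x_2 = 2.0000, f(x_2) = 7.000000, coefficient = 2
x_3 = 2.5000, f(x_3) = 8.000000, coefficient = 4
x_4 = 3.0000, f(x_4) = 9.000000, coefficient = 1

I ≈ (0.500000/3) × 84.000000 = 14.000000
Exact value: 14.000000
Error: 0.000000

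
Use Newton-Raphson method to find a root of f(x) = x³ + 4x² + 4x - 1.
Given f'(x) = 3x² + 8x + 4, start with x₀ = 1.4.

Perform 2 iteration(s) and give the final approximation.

f(x) = x³ + 4x² + 4x - 1
f'(x) = 3x² + 8x + 4
x₀ = 1.4

Newton-Raphson formula: x_{n+1} = x_n - f(x_n)/f'(x_n)

Iteration 1:
  f(1.400000) = 15.184000
  f'(1.400000) = 21.080000
  x_1 = 1.400000 - 15.184000/21.080000 = 0.679696
Iteration 2:
  f(0.679696) = 3.880745
  f'(0.679696) = 10.823533
  x_2 = 0.679696 - 3.880745/10.823533 = 0.321149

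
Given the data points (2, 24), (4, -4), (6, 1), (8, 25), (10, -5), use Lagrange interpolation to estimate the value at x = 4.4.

Lagrange interpolation formula:
P(x) = Σ yᵢ × Lᵢ(x)
where Lᵢ(x) = Π_{j≠i} (x - xⱼ)/(xᵢ - xⱼ)

L_0(4.4) = (4.4 - 4)/(2 - 4) × (4.4 - 6)/(2 - 6) × (4.4 - 8)/(2 - 8) × (4.4 - 10)/(2 - 10) = -0.033600
L_1(4.4) = (4.4 - 2)/(4 - 2) × (4.4 - 6)/(4 - 6) × (4.4 - 8)/(4 - 8) × (4.4 - 10)/(4 - 10) = 0.806400
L_2(4.4) = (4.4 - 2)/(6 - 2) × (4.4 - 4)/(6 - 4) × (4.4 - 8)/(6 - 8) × (4.4 - 10)/(6 - 10) = 0.302400
L_3(4.4) = (4.4 - 2)/(8 - 2) × (4.4 - 4)/(8 - 4) × (4.4 - 6)/(8 - 6) × (4.4 - 10)/(8 - 10) = -0.089600
L_4(4.4) = (4.4 - 2)/(10 - 2) × (4.4 - 4)/(10 - 4) × (4.4 - 6)/(10 - 6) × (4.4 - 8)/(10 - 8) = 0.014400

P(4.4) = 24×L_0(4.4) + (-4)×L_1(4.4) + 1×L_2(4.4) + 25×L_3(4.4) + (-5)×L_4(4.4)
P(4.4) = -6.041600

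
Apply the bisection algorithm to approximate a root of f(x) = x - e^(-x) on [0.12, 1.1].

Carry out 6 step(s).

f(x) = x - e^(-x)
Initial interval: [0.12, 1.1]

Iteration 1:
  c_1 = (0.120000 + 1.100000)/2 = 0.610000
  f(c_1) = f(0.610000) = 0.066649
  f(a) × f(c) < 0, new interval: [0.120000, 0.610000]
Iteration 2:
  c_2 = (0.120000 + 0.610000)/2 = 0.365000
  f(c_2) = f(0.365000) = -0.329197
  f(a) × f(c) ≥ 0, new interval: [0.365000, 0.610000]
Iteration 3:
  c_3 = (0.365000 + 0.610000)/2 = 0.487500
  f(c_3) = f(0.487500) = -0.126660
  f(a) × f(c) ≥ 0, new interval: [0.487500, 0.610000]
Iteration 4:
  c_4 = (0.487500 + 0.610000)/2 = 0.548750
  f(c_4) = f(0.548750) = -0.028921
  f(a) × f(c) ≥ 0, new interval: [0.548750, 0.610000]
Iteration 5:
  c_5 = (0.548750 + 0.610000)/2 = 0.579375
  f(c_5) = f(0.579375) = 0.019127
  f(a) × f(c) < 0, new interval: [0.548750, 0.579375]
Iteration 6:
  c_6 = (0.548750 + 0.579375)/2 = 0.564063
  f(c_6) = f(0.564063) = -0.004831
  f(a) × f(c) ≥ 0, new interval: [0.564063, 0.579375]

After 6 iteration(s), the approximation is c_6 = 0.564063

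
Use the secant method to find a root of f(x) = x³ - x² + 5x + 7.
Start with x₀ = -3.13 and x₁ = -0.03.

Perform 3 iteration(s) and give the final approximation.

f(x) = x³ - x² + 5x + 7
x₀ = -3.13, x₁ = -0.03

Secant formula: x_{n+1} = x_n - f(x_n)(x_n - x_{n-1})/(f(x_n) - f(x_{n-1}))

Iteration 1:
  f(-3.130000) = -49.111197
  f(-0.030000) = 6.849073
  x_2 = -0.030000 - 6.849073×(-0.030000 - (-3.130000))/(6.849073 - (-49.111197))
       = -0.409414
Iteration 2:
  f(-0.030000) = 6.849073
  f(-0.409414) = 4.716682
  x_3 = -0.409414 - 4.716682×(-0.409414 - (-0.030000))/(4.716682 - 6.849073)
       = -1.248649
Iteration 3:
  f(-0.409414) = 4.716682
  f(-1.248649) = -2.749171
  x_4 = -1.248649 - (-2.749171)×(-1.248649 - (-0.409414))/(-2.749171 - 4.716682)
       = -0.939616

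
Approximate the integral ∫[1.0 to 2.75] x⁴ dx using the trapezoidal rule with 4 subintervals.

f(x) = x⁴
a = 1.0, b = 2.75, n = 4
h = (b - a)/n = 0.437500

Trapezoidal rule: (h/2)[f(x₀) + 2f(x₁) + 2f(x₂) + ... + f(xₙ)]

x_0 = 1.0000, f(x_0) = 1.000000, coefficient = 1
x_1 = 1.4375, f(x_1) = 4.270035, coefficient = 2
x_2 = 1.8750, f(x_2) = 12.359619, coefficient = 2
x_3 = 2.3125, f(x_3) = 28.597427, coefficient = 2
x_4 = 2.7500, f(x_4) = 57.191406, coefficient = 1

I ≈ (0.437500/2) × 148.645569 = 32.516218
Exact value: 31.255273
Error: 1.260945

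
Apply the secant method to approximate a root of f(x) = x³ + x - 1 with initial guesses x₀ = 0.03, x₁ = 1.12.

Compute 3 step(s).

f(x) = x³ + x - 1
x₀ = 0.03, x₁ = 1.12

Secant formula: x_{n+1} = x_n - f(x_n)(x_n - x_{n-1})/(f(x_n) - f(x_{n-1}))

Iteration 1:
  f(0.030000) = -0.969973
  f(1.120000) = 1.524928
  x_2 = 1.120000 - 1.524928×(1.120000 - 0.030000)/(1.524928 - (-0.969973))
       = 0.453773
Iteration 2:
  f(1.120000) = 1.524928
  f(0.453773) = -0.452791
  x_3 = 0.453773 - (-0.452791)×(0.453773 - 1.120000)/(-0.452791 - 1.524928)
       = 0.606303
Iteration 3:
  f(0.453773) = -0.452791
  f(0.606303) = -0.170818
  x_4 = 0.606303 - (-0.170818)×(0.606303 - 0.453773)/(-0.170818 - (-0.452791))
       = 0.698705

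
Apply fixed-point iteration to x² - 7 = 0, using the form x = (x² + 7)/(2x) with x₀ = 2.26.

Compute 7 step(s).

Equation: x² - 7 = 0
Fixed-point form: x = (x² + 7)/(2x)
x₀ = 2.26

x_1 = g(2.260000) = 2.678673
x_2 = g(2.678673) = 2.645954
x_3 = g(2.645954) = 2.645751
x_4 = g(2.645751) = 2.645751
x_5 = g(2.645751) = 2.645751
x_6 = g(2.645751) = 2.645751
x_7 = g(2.645751) = 2.645751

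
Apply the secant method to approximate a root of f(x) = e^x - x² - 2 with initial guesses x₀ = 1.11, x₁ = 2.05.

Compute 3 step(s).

f(x) = e^x - x² - 2
x₀ = 1.11, x₁ = 2.05

Secant formula: x_{n+1} = x_n - f(x_n)(x_n - x_{n-1})/(f(x_n) - f(x_{n-1}))

Iteration 1:
  f(1.110000) = -0.197742
  f(2.050000) = 1.565401
  x_2 = 2.050000 - 1.565401×(2.050000 - 1.110000)/(1.565401 - (-0.197742))
       = 1.215424
Iteration 2:
  f(2.050000) = 1.565401
  f(1.215424) = -0.105532
  x_3 = 1.215424 - (-0.105532)×(1.215424 - 2.050000)/(-0.105532 - 1.565401)
       = 1.268134
Iteration 3:
  f(1.215424) = -0.105532
  f(1.268134) = -0.053950
  x_4 = 1.268134 - (-0.053950)×(1.268134 - 1.215424)/(-0.053950 - (-0.105532))
       = 1.323263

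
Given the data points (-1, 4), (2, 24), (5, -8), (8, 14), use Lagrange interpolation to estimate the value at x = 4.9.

Lagrange interpolation formula:
P(x) = Σ yᵢ × Lᵢ(x)
where Lᵢ(x) = Π_{j≠i} (x - xⱼ)/(xᵢ - xⱼ)

L_0(4.9) = (4.9 - 2)/(-1 - 2) × (4.9 - 5)/(-1 - 5) × (4.9 - 8)/(-1 - 8) = -0.005549
L_1(4.9) = (4.9 - (-1))/(2 - (-1)) × (4.9 - 5)/(2 - 5) × (4.9 - 8)/(2 - 8) = 0.033870
L_2(4.9) = (4.9 - (-1))/(5 - (-1)) × (4.9 - 2)/(5 - 2) × (4.9 - 8)/(5 - 8) = 0.982241
L_3(4.9) = (4.9 - (-1))/(8 - (-1)) × (4.9 - 2)/(8 - 2) × (4.9 - 5)/(8 - 5) = -0.010562

P(4.9) = 4×L_0(4.9) + 24×L_1(4.9) + (-8)×L_2(4.9) + 14×L_3(4.9)
P(4.9) = -7.215099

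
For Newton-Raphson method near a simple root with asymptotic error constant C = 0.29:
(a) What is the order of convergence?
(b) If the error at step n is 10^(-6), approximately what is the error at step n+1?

(a) Newton-Raphson has quadratic (order 2) convergence near simple roots.
    This means |e_{n+1}| ≈ C|e_n|².

(b) With |e_n| = 10^(-6) and C = 0.29:
    |e_{n+1}| ≈ 0.29 × (10^(-6))² = 0.29 × 10^(-12)

(a) 2 (quadratic); (b) |e_{n+1}| ≈ 2.900e-13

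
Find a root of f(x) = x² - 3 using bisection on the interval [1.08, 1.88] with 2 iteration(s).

f(x) = x² - 3
Initial interval: [1.08, 1.88]

Iteration 1:
  c_1 = (1.080000 + 1.880000)/2 = 1.480000
  f(c_1) = f(1.480000) = -0.809600
  f(a) × f(c) ≥ 0, new interval: [1.480000, 1.880000]
Iteration 2:
  c_2 = (1.480000 + 1.880000)/2 = 1.680000
  f(c_2) = f(1.680000) = -0.177600
  f(a) × f(c) ≥ 0, new interval: [1.680000, 1.880000]

After 2 iteration(s), the approximation is c_2 = 1.680000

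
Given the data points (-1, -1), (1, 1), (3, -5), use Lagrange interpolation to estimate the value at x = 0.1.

Lagrange interpolation formula:
P(x) = Σ yᵢ × Lᵢ(x)
where Lᵢ(x) = Π_{j≠i} (x - xⱼ)/(xᵢ - xⱼ)

L_0(0.1) = (0.1 - 1)/(-1 - 1) × (0.1 - 3)/(-1 - 3) = 0.326250
L_1(0.1) = (0.1 - (-1))/(1 - (-1)) × (0.1 - 3)/(1 - 3) = 0.797500
L_2(0.1) = (0.1 - (-1))/(3 - (-1)) × (0.1 - 1)/(3 - 1) = -0.123750

P(0.1) = (-1)×L_0(0.1) + 1×L_1(0.1) + (-5)×L_2(0.1)
P(0.1) = 1.090000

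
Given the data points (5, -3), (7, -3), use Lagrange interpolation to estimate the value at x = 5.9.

Lagrange interpolation formula:
P(x) = Σ yᵢ × Lᵢ(x)
where Lᵢ(x) = Π_{j≠i} (x - xⱼ)/(xᵢ - xⱼ)

L_0(5.9) = (5.9 - 7)/(5 - 7) = 0.550000
L_1(5.9) = (5.9 - 5)/(7 - 5) = 0.450000

P(5.9) = (-3)×L_0(5.9) + (-3)×L_1(5.9)
P(5.9) = -3.000000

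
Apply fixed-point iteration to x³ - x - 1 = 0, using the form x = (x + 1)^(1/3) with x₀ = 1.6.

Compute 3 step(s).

Equation: x³ - x - 1 = 0
Fixed-point form: x = (x + 1)^(1/3)
x₀ = 1.6

x_1 = g(1.600000) = 1.375069
x_2 = g(1.375069) = 1.334214
x_3 = g(1.334214) = 1.326519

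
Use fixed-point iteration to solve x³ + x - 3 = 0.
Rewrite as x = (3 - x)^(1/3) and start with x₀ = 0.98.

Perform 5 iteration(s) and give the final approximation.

Equation: x³ + x - 3 = 0
Fixed-point form: x = (3 - x)^(1/3)
x₀ = 0.98

x_1 = g(0.980000) = 1.264107
x_2 = g(1.264107) = 1.201824
x_3 = g(1.201824) = 1.216029
x_4 = g(1.216029) = 1.212819
x_5 = g(1.212819) = 1.213546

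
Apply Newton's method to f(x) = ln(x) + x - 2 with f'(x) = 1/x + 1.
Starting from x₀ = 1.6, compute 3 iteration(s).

f(x) = ln(x) + x - 2
f'(x) = 1/x + 1
x₀ = 1.6

Newton-Raphson formula: x_{n+1} = x_n - f(x_n)/f'(x_n)

Iteration 1:
  f(1.600000) = 0.070004
  f'(1.600000) = 1.625000
  x_1 = 1.600000 - 0.070004/1.625000 = 1.556921
Iteration 2:
  f(1.556921) = -0.000369
  f'(1.556921) = 1.642293
  x_2 = 1.556921 - (-0.000369)/1.642293 = 1.557146
Iteration 3:
  f(1.557146) = 0.000000
  f'(1.557146) = 1.642201
  x_3 = 1.557146 - 0.000000/1.642201 = 1.557146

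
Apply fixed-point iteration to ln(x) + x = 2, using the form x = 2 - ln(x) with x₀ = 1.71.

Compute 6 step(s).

Equation: ln(x) + x = 2
Fixed-point form: x = 2 - ln(x)
x₀ = 1.71

x_1 = g(1.710000) = 1.463507
x_2 = g(1.463507) = 1.619165
x_3 = g(1.619165) = 1.518090
x_4 = g(1.518090) = 1.582547
x_5 = g(1.582547) = 1.540964
x_6 = g(1.540964) = 1.567592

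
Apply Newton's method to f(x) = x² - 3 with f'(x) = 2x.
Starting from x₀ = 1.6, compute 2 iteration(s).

f(x) = x² - 3
f'(x) = 2x
x₀ = 1.6

Newton-Raphson formula: x_{n+1} = x_n - f(x_n)/f'(x_n)

Iteration 1:
  f(1.600000) = -0.440000
  f'(1.600000) = 3.200000
  x_1 = 1.600000 - (-0.440000)/3.200000 = 1.737500
Iteration 2:
  f(1.737500) = 0.018906
  f'(1.737500) = 3.475000
  x_2 = 1.737500 - 0.018906/3.475000 = 1.732059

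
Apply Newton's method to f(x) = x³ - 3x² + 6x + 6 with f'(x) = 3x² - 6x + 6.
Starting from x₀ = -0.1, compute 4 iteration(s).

f(x) = x³ - 3x² + 6x + 6
f'(x) = 3x² - 6x + 6
x₀ = -0.1

Newton-Raphson formula: x_{n+1} = x_n - f(x_n)/f'(x_n)

Iteration 1:
  f(-0.100000) = 5.369000
  f'(-0.100000) = 6.630000
  x_1 = -0.100000 - 5.369000/6.630000 = -0.909804
Iteration 2:
  f(-0.909804) = -2.695137
  f'(-0.909804) = 13.942053
  x_2 = -0.909804 - (-2.695137)/13.942053 = -0.716494
Iteration 3:
  f(-0.716494) = -0.206877
  f'(-0.716494) = 11.839055
  x_3 = -0.716494 - (-0.206877)/11.839055 = -0.699020
Iteration 4:
  f(-0.699020) = -0.001567
  f'(-0.699020) = 11.660006
  x_4 = -0.699020 - (-0.001567)/11.660006 = -0.698885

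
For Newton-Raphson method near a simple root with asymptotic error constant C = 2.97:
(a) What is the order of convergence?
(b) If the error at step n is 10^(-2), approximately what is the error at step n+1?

(a) Newton-Raphson has quadratic (order 2) convergence near simple roots.
    This means |e_{n+1}| ≈ C|e_n|².

(b) With |e_n| = 10^(-2) and C = 2.97:
    |e_{n+1}| ≈ 2.97 × (10^(-2))² = 2.97 × 10^(-4)

(a) 2 (quadratic); (b) |e_{n+1}| ≈ 2.970e-04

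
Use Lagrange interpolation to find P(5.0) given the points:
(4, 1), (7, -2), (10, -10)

Lagrange interpolation formula:
P(x) = Σ yᵢ × Lᵢ(x)
where Lᵢ(x) = Π_{j≠i} (x - xⱼ)/(xᵢ - xⱼ)

L_0(5.0) = (5.0 - 7)/(4 - 7) × (5.0 - 10)/(4 - 10) = 0.555556
L_1(5.0) = (5.0 - 4)/(7 - 4) × (5.0 - 10)/(7 - 10) = 0.555556
L_2(5.0) = (5.0 - 4)/(10 - 4) × (5.0 - 7)/(10 - 7) = -0.111111

P(5.0) = 1×L_0(5.0) + (-2)×L_1(5.0) + (-10)×L_2(5.0)
P(5.0) = 0.555556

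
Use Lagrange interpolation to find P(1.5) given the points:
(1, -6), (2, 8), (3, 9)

Lagrange interpolation formula:
P(x) = Σ yᵢ × Lᵢ(x)
where Lᵢ(x) = Π_{j≠i} (x - xⱼ)/(xᵢ - xⱼ)

L_0(1.5) = (1.5 - 2)/(1 - 2) × (1.5 - 3)/(1 - 3) = 0.375000
L_1(1.5) = (1.5 - 1)/(2 - 1) × (1.5 - 3)/(2 - 3) = 0.750000
L_2(1.5) = (1.5 - 1)/(3 - 1) × (1.5 - 2)/(3 - 2) = -0.125000

P(1.5) = (-6)×L_0(1.5) + 8×L_1(1.5) + 9×L_2(1.5)
P(1.5) = 2.625000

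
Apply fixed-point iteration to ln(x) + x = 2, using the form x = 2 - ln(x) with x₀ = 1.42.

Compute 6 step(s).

Equation: ln(x) + x = 2
Fixed-point form: x = 2 - ln(x)
x₀ = 1.42

x_1 = g(1.420000) = 1.649343
x_2 = g(1.649343) = 1.499623
x_3 = g(1.499623) = 1.594786
x_4 = g(1.594786) = 1.533260
x_5 = g(1.533260) = 1.572604
x_6 = g(1.572604) = 1.547267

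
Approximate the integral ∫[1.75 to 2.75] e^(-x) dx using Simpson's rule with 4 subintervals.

f(x) = e^(-x)
a = 1.75, b = 2.75, n = 4
h = (b - a)/n = 0.250000

Simpson's rule: (h/3)[f(x₀) + 4f(x₁) + 2f(x₂) + ... + f(xₙ)]

x_0 = 1.7500, f(x_0) = 0.173774, coefficient = 1
x_1 = 2.0000, f(x_1) = 0.135335, coefficient = 4
x_2 = 2.2500, f(x_2) = 0.105399, coefficient = 2
x_3 = 2.5000, f(x_3) = 0.082085, coefficient = 4
x_4 = 2.7500, f(x_4) = 0.063928, coefficient = 1

I ≈ (0.250000/3) × 1.318181 = 0.109848
Exact value: 0.109846
Error: 0.000002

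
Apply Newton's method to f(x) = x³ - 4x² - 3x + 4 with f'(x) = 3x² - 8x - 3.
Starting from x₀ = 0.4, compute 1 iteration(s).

f(x) = x³ - 4x² - 3x + 4
f'(x) = 3x² - 8x - 3
x₀ = 0.4

Newton-Raphson formula: x_{n+1} = x_n - f(x_n)/f'(x_n)

Iteration 1:
  f(0.400000) = 2.224000
  f'(0.400000) = -5.720000
  x_1 = 0.400000 - 2.224000/(-5.720000) = 0.788811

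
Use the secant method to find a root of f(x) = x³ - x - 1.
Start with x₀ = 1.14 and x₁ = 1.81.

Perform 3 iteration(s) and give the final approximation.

f(x) = x³ - x - 1
x₀ = 1.14, x₁ = 1.81

Secant formula: x_{n+1} = x_n - f(x_n)(x_n - x_{n-1})/(f(x_n) - f(x_{n-1}))

Iteration 1:
  f(1.140000) = -0.658456
  f(1.810000) = 3.119741
  x_2 = 1.810000 - 3.119741×(1.810000 - 1.140000)/(3.119741 - (-0.658456))
       = 1.256766
Iteration 2:
  f(1.810000) = 3.119741
  f(1.256766) = -0.271753
  x_3 = 1.256766 - (-0.271753)×(1.256766 - 1.810000)/(-0.271753 - 3.119741)
       = 1.301096
Iteration 3:
  f(1.256766) = -0.271753
  f(1.301096) = -0.098536
  x_4 = 1.301096 - (-0.098536)×(1.301096 - 1.256766)/(-0.098536 - (-0.271753))
       = 1.326313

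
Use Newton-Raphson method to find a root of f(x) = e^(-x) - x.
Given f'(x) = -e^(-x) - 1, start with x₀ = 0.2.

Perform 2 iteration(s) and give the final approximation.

f(x) = e^(-x) - x
f'(x) = -e^(-x) - 1
x₀ = 0.2

Newton-Raphson formula: x_{n+1} = x_n - f(x_n)/f'(x_n)

Iteration 1:
  f(0.200000) = 0.618731
  f'(0.200000) = -1.818731
  x_1 = 0.200000 - 0.618731/(-1.818731) = 0.540199
Iteration 2:
  f(0.540199) = 0.042433
  f'(0.540199) = -1.582632
  x_2 = 0.540199 - 0.042433/(-1.582632) = 0.567011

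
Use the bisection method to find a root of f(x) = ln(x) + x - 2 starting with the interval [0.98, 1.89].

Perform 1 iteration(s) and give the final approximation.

f(x) = ln(x) + x - 2
Initial interval: [0.98, 1.89]

Iteration 1:
  c_1 = (0.980000 + 1.890000)/2 = 1.435000
  f(c_1) = f(1.435000) = -0.203835
  f(a) × f(c) ≥ 0, new interval: [1.435000, 1.890000]

After 1 iteration(s), the approximation is c_1 = 1.435000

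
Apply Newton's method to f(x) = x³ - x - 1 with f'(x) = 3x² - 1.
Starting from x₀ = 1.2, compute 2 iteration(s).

f(x) = x³ - x - 1
f'(x) = 3x² - 1
x₀ = 1.2

Newton-Raphson formula: x_{n+1} = x_n - f(x_n)/f'(x_n)

Iteration 1:
  f(1.200000) = -0.472000
  f'(1.200000) = 3.320000
  x_1 = 1.200000 - (-0.472000)/3.320000 = 1.342169
Iteration 2:
  f(1.342169) = 0.075636
  f'(1.342169) = 4.404250
  x_2 = 1.342169 - 0.075636/4.404250 = 1.324995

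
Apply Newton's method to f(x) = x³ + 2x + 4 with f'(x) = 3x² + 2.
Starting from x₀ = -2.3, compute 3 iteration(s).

f(x) = x³ + 2x + 4
f'(x) = 3x² + 2
x₀ = -2.3

Newton-Raphson formula: x_{n+1} = x_n - f(x_n)/f'(x_n)

Iteration 1:
  f(-2.300000) = -12.767000
  f'(-2.300000) = 17.870000
  x_1 = -2.300000 - (-12.767000)/17.870000 = -1.585562
Iteration 2:
  f(-1.585562) = -3.157242
  f'(-1.585562) = 9.542024
  x_2 = -1.585562 - (-3.157242)/9.542024 = -1.254685
Iteration 3:
  f(-1.254685) = -0.484537
  f'(-1.254685) = 6.722702
  x_3 = -1.254685 - (-0.484537)/6.722702 = -1.182610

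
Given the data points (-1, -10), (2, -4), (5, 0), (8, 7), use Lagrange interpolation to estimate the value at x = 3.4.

Lagrange interpolation formula:
P(x) = Σ yᵢ × Lᵢ(x)
where Lᵢ(x) = Π_{j≠i} (x - xⱼ)/(xᵢ - xⱼ)

L_0(3.4) = (3.4 - 2)/(-1 - 2) × (3.4 - 5)/(-1 - 5) × (3.4 - 8)/(-1 - 8) = -0.063605
L_1(3.4) = (3.4 - (-1))/(2 - (-1)) × (3.4 - 5)/(2 - 5) × (3.4 - 8)/(2 - 8) = 0.599704
L_2(3.4) = (3.4 - (-1))/(5 - (-1)) × (3.4 - 2)/(5 - 2) × (3.4 - 8)/(5 - 8) = 0.524741
L_3(3.4) = (3.4 - (-1))/(8 - (-1)) × (3.4 - 2)/(8 - 2) × (3.4 - 5)/(8 - 5) = -0.060840

P(3.4) = (-10)×L_0(3.4) + (-4)×L_1(3.4) + 0×L_2(3.4) + 7×L_3(3.4)
P(3.4) = -2.188642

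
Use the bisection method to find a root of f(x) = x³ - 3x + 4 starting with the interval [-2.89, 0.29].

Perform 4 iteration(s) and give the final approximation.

f(x) = x³ - 3x + 4
Initial interval: [-2.89, 0.29]

Iteration 1:
  c_1 = (-2.890000 + 0.290000)/2 = -1.300000
  f(c_1) = f(-1.300000) = 5.703000
  f(a) × f(c) < 0, new interval: [-2.890000, -1.300000]
Iteration 2:
  c_2 = (-2.890000 + (-1.300000))/2 = -2.095000
  f(c_2) = f(-2.095000) = 1.089993
  f(a) × f(c) < 0, new interval: [-2.890000, -2.095000]
Iteration 3:
  c_3 = (-2.890000 + (-2.095000))/2 = -2.492500
  f(c_3) = f(-2.492500) = -4.007296
  f(a) × f(c) ≥ 0, new interval: [-2.492500, -2.095000]
Iteration 4:
  c_4 = (-2.492500 + (-2.095000))/2 = -2.293750
  f(c_4) = f(-2.293750) = -1.186832
  f(a) × f(c) ≥ 0, new interval: [-2.293750, -2.095000]

After 4 iteration(s), the approximation is c_4 = -2.293750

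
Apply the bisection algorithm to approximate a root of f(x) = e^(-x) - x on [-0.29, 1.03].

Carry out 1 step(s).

f(x) = e^(-x) - x
Initial interval: [-0.29, 1.03]

Iteration 1:
  c_1 = (-0.290000 + 1.030000)/2 = 0.370000
  f(c_1) = f(0.370000) = 0.320734
  f(a) × f(c) ≥ 0, new interval: [0.370000, 1.030000]

After 1 iteration(s), the approximation is c_1 = 0.370000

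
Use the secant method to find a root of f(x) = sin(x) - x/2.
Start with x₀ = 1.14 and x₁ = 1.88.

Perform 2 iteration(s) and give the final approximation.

f(x) = sin(x) - x/2
x₀ = 1.14, x₁ = 1.88

Secant formula: x_{n+1} = x_n - f(x_n)(x_n - x_{n-1})/(f(x_n) - f(x_{n-1}))

Iteration 1:
  f(1.140000) = 0.338633
  f(1.880000) = 0.012576
  x_2 = 1.880000 - 0.012576×(1.880000 - 1.140000)/(0.012576 - 0.338633)
       = 1.908542
Iteration 2:
  f(1.880000) = 0.012576
  f(1.908542) = -0.010767
  x_3 = 1.908542 - (-0.010767)×(1.908542 - 1.880000)/(-0.010767 - 0.012576)
       = 1.895377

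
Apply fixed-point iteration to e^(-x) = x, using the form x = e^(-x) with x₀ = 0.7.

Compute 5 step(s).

Equation: e^(-x) = x
Fixed-point form: x = e^(-x)
x₀ = 0.7

x_1 = g(0.700000) = 0.496585
x_2 = g(0.496585) = 0.608605
x_3 = g(0.608605) = 0.544109
x_4 = g(0.544109) = 0.580359
x_5 = g(0.580359) = 0.559698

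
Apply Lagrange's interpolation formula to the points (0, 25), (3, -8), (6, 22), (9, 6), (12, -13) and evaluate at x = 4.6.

Lagrange interpolation formula:
P(x) = Σ yᵢ × Lᵢ(x)
where Lᵢ(x) = Π_{j≠i} (x - xⱼ)/(xᵢ - xⱼ)

L_0(4.6) = (4.6 - 3)/(0 - 3) × (4.6 - 6)/(0 - 6) × (4.6 - 9)/(0 - 9) × (4.6 - 12)/(0 - 12) = -0.037518
L_1(4.6) = (4.6 - 0)/(3 - 0) × (4.6 - 6)/(3 - 6) × (4.6 - 9)/(3 - 9) × (4.6 - 12)/(3 - 12) = 0.431453
L_2(4.6) = (4.6 - 0)/(6 - 0) × (4.6 - 3)/(6 - 3) × (4.6 - 9)/(6 - 9) × (4.6 - 12)/(6 - 12) = 0.739635
L_3(4.6) = (4.6 - 0)/(9 - 0) × (4.6 - 3)/(9 - 3) × (4.6 - 6)/(9 - 6) × (4.6 - 12)/(9 - 12) = -0.156892
L_4(4.6) = (4.6 - 0)/(12 - 0) × (4.6 - 3)/(12 - 3) × (4.6 - 6)/(12 - 6) × (4.6 - 9)/(12 - 9) = 0.023322

P(4.6) = 25×L_0(4.6) + (-8)×L_1(4.6) + 22×L_2(4.6) + 6×L_3(4.6) + (-13)×L_4(4.6)
P(4.6) = 10.637853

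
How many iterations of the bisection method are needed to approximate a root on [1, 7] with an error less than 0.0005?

We need (b-a)/2^n ≤ 0.0005
(7 - 1)/2^n ≤ 0.0005
6/2^n ≤ 0.0005
2^n ≥ 12000
n ≥ log₂(12000) = 13.55
n ≥ 14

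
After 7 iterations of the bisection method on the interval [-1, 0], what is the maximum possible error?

Bisection error bound: |error| ≤ (b-a)/2^n
|error| ≤ (0 - (-1))/2^7 = 1/2^7
|error| ≤ 0.0078125000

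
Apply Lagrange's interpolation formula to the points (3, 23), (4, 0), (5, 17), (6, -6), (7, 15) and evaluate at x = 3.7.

Lagrange interpolation formula:
P(x) = Σ yᵢ × Lᵢ(x)
where Lᵢ(x) = Π_{j≠i} (x - xⱼ)/(xᵢ - xⱼ)

L_0(3.7) = (3.7 - 4)/(3 - 4) × (3.7 - 5)/(3 - 5) × (3.7 - 6)/(3 - 6) × (3.7 - 7)/(3 - 7) = 0.123337
L_1(3.7) = (3.7 - 3)/(4 - 3) × (3.7 - 5)/(4 - 5) × (3.7 - 6)/(4 - 6) × (3.7 - 7)/(4 - 7) = 1.151150
L_2(3.7) = (3.7 - 3)/(5 - 3) × (3.7 - 4)/(5 - 4) × (3.7 - 6)/(5 - 6) × (3.7 - 7)/(5 - 7) = -0.398475
L_3(3.7) = (3.7 - 3)/(6 - 3) × (3.7 - 4)/(6 - 4) × (3.7 - 5)/(6 - 5) × (3.7 - 7)/(6 - 7) = 0.150150
L_4(3.7) = (3.7 - 3)/(7 - 3) × (3.7 - 4)/(7 - 4) × (3.7 - 5)/(7 - 5) × (3.7 - 6)/(7 - 6) = -0.026162

P(3.7) = 23×L_0(3.7) + 0×L_1(3.7) + 17×L_2(3.7) + (-6)×L_3(3.7) + 15×L_4(3.7)
P(3.7) = -5.230650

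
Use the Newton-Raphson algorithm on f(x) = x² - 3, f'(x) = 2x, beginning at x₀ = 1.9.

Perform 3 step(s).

f(x) = x² - 3
f'(x) = 2x
x₀ = 1.9

Newton-Raphson formula: x_{n+1} = x_n - f(x_n)/f'(x_n)

Iteration 1:
  f(1.900000) = 0.610000
  f'(1.900000) = 3.800000
  x_1 = 1.900000 - 0.610000/3.800000 = 1.739474
Iteration 2:
  f(1.739474) = 0.025769
  f'(1.739474) = 3.478947
  x_2 = 1.739474 - 0.025769/3.478947 = 1.732067
Iteration 3:
  f(1.732067) = 0.000055
  f'(1.732067) = 3.464133
  x_3 = 1.732067 - 0.000055/3.464133 = 1.732051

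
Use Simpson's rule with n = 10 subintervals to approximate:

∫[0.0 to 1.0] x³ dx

f(x) = x³
a = 0.0, b = 1.0, n = 10
h = (b - a)/n = 0.100000

Simpson's rule: (h/3)[f(x₀) + 4f(x₁) + 2f(x₂) + ... + f(xₙ)]

x_0 = 0.0000, f(x_0) = 0.000000, coefficient = 1
x_1 = 0.1000, f(x_1) = 0.001000, coefficient = 4
x_2 = 0.2000, f(x_2) = 0.008000, coefficient = 2
x_3 = 0.3000, f(x_3) = 0.027000, coefficient = 4
x_4 = 0.4000, f(x_4) = 0.064000, coefficient = 2
x_5 = 0.5000, f(x_5) = 0.125000, coefficient = 4
x_6 = 0.6000, f(x_6) = 0.216000, coefficient = 2
x_7 = 0.7000, f(x_7) = 0.343000, coefficient = 4
x_8 = 0.8000, f(x_8) = 0.512000, coefficient = 2
x_9 = 0.9000, f(x_9) = 0.729000, coefficient = 4
x_10 = 1.0000, f(x_10) = 1.000000, coefficient = 1

I ≈ (0.100000/3) × 7.500000 = 0.250000
Exact value: 0.250000
Error: 0.000000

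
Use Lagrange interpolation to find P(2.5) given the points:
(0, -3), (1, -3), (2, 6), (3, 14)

Lagrange interpolation formula:
P(x) = Σ yᵢ × Lᵢ(x)
where Lᵢ(x) = Π_{j≠i} (x - xⱼ)/(xᵢ - xⱼ)

L_0(2.5) = (2.5 - 1)/(0 - 1) × (2.5 - 2)/(0 - 2) × (2.5 - 3)/(0 - 3) = 0.062500
L_1(2.5) = (2.5 - 0)/(1 - 0) × (2.5 - 2)/(1 - 2) × (2.5 - 3)/(1 - 3) = -0.312500
L_2(2.5) = (2.5 - 0)/(2 - 0) × (2.5 - 1)/(2 - 1) × (2.5 - 3)/(2 - 3) = 0.937500
L_3(2.5) = (2.5 - 0)/(3 - 0) × (2.5 - 1)/(3 - 1) × (2.5 - 2)/(3 - 2) = 0.312500

P(2.5) = (-3)×L_0(2.5) + (-3)×L_1(2.5) + 6×L_2(2.5) + 14×L_3(2.5)
P(2.5) = 10.750000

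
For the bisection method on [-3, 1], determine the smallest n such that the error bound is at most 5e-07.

We need (b-a)/2^n ≤ 5e-07
(1 - (-3))/2^n ≤ 5e-07
4/2^n ≤ 5e-07
2^n ≥ 8000000
n ≥ log₂(8000000) = 22.93
n ≥ 23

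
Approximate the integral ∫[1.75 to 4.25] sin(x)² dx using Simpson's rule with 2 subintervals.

f(x) = sin(x)²
a = 1.75, b = 4.25, n = 2
h = (b - a)/n = 1.250000

Simpson's rule: (h/3)[f(x₀) + 4f(x₁) + 2f(x₂) + ... + f(xₙ)]

x_0 = 1.7500, f(x_0) = 0.968228, coefficient = 1
x_1 = 3.0000, f(x_1) = 0.019915, coefficient = 4
x_2 = 4.2500, f(x_2) = 0.801006, coefficient = 1

I ≈ (1.250000/3) × 1.848894 = 0.770372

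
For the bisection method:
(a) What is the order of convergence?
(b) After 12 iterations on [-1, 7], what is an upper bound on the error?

(a) Bisection has linear (order 1) convergence; the error is halved each step.

(b) Error bound = (b-a)/2^n = (7 - (-1))/2^{12}
    = 8/2^{12}

(a) 1 (linear); (b) error ≤ 1.95e-03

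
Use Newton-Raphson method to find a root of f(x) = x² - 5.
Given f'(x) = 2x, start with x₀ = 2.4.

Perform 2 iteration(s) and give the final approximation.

f(x) = x² - 5
f'(x) = 2x
x₀ = 2.4

Newton-Raphson formula: x_{n+1} = x_n - f(x_n)/f'(x_n)

Iteration 1:
  f(2.400000) = 0.760000
  f'(2.400000) = 4.800000
  x_1 = 2.400000 - 0.760000/4.800000 = 2.241667
Iteration 2:
  f(2.241667) = 0.025069
  f'(2.241667) = 4.483333
  x_2 = 2.241667 - 0.025069/4.483333 = 2.236075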